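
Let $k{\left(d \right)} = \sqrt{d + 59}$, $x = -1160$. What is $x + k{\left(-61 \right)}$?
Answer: $-1160 + i \sqrt{2} \approx -1160.0 + 1.4142 i$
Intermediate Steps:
$k{\left(d \right)} = \sqrt{59 + d}$
$x + k{\left(-61 \right)} = -1160 + \sqrt{59 - 61} = -1160 + \sqrt{-2} = -1160 + i \sqrt{2}$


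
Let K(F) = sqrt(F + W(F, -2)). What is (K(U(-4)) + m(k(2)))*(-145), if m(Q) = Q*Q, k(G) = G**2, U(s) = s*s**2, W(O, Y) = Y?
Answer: -2320 - 145*I*sqrt(66) ≈ -2320.0 - 1178.0*I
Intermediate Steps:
U(s) = s**3
m(Q) = Q**2
K(F) = sqrt(-2 + F) (K(F) = sqrt(F - 2) = sqrt(-2 + F))
(K(U(-4)) + m(k(2)))*(-145) = (sqrt(-2 + (-4)**3) + (2**2)**2)*(-145) = (sqrt(-2 - 64) + 4**2)*(-145) = (sqrt(-66) + 16)*(-145) = (I*sqrt(66) + 16)*(-145) = (16 + I*sqrt(66))*(-145) = -2320 - 145*I*sqrt(66)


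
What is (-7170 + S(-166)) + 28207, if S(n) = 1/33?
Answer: 694222/33 ≈ 21037.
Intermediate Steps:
S(n) = 1/33
(-7170 + S(-166)) + 28207 = (-7170 + 1/33) + 28207 = -236609/33 + 28207 = 694222/33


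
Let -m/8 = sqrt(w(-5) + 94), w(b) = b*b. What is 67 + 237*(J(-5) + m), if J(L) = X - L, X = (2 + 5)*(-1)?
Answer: -407 - 1896*sqrt(119) ≈ -21090.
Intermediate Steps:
w(b) = b**2
X = -7 (X = 7*(-1) = -7)
m = -8*sqrt(119) (m = -8*sqrt((-5)**2 + 94) = -8*sqrt(25 + 94) = -8*sqrt(119) ≈ -87.270)
J(L) = -7 - L
67 + 237*(J(-5) + m) = 67 + 237*((-7 - 1*(-5)) - 8*sqrt(119)) = 67 + 237*((-7 + 5) - 8*sqrt(119)) = 67 + 237*(-2 - 8*sqrt(119)) = 67 + (-474 - 1896*sqrt(119)) = -407 - 1896*sqrt(119)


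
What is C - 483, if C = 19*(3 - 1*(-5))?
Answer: -331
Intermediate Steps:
C = 152 (C = 19*(3 + 5) = 19*8 = 152)
C - 483 = 152 - 483 = -331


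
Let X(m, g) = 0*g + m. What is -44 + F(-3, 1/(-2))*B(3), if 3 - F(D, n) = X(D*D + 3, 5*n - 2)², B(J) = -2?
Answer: 238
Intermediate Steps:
X(m, g) = m (X(m, g) = 0 + m = m)
F(D, n) = 3 - (3 + D²)² (F(D, n) = 3 - (D*D + 3)² = 3 - (D² + 3)² = 3 - (3 + D²)²)
-44 + F(-3, 1/(-2))*B(3) = -44 + (3 - (3 + (-3)²)²)*(-2) = -44 + (3 - (3 + 9)²)*(-2) = -44 + (3 - 1*12²)*(-2) = -44 + (3 - 1*144)*(-2) = -44 + (3 - 144)*(-2) = -44 - 141*(-2) = -44 + 282 = 238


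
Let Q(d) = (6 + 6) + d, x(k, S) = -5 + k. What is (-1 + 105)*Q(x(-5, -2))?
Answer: 208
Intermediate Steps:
Q(d) = 12 + d
(-1 + 105)*Q(x(-5, -2)) = (-1 + 105)*(12 + (-5 - 5)) = 104*(12 - 10) = 104*2 = 208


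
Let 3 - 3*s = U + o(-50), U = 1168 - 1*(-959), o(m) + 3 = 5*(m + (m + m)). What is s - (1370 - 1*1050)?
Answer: -777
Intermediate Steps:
o(m) = -3 + 15*m (o(m) = -3 + 5*(m + (m + m)) = -3 + 5*(m + 2*m) = -3 + 5*(3*m) = -3 + 15*m)
U = 2127 (U = 1168 + 959 = 2127)
s = -457 (s = 1 - (2127 + (-3 + 15*(-50)))/3 = 1 - (2127 + (-3 - 750))/3 = 1 - (2127 - 753)/3 = 1 - ⅓*1374 = 1 - 458 = -457)
s - (1370 - 1*1050) = -457 - (1370 - 1*1050) = -457 - (1370 - 1050) = -457 - 1*320 = -457 - 320 = -777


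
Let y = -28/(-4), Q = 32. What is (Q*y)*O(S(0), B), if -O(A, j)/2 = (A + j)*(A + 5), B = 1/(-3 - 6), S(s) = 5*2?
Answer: -199360/3 ≈ -66453.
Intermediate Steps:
S(s) = 10
B = -⅑ (B = 1/(-9) = -⅑ ≈ -0.11111)
O(A, j) = -2*(5 + A)*(A + j) (O(A, j) = -2*(A + j)*(A + 5) = -2*(A + j)*(5 + A) = -2*(5 + A)*(A + j))
y = 7 (y = -28*(-¼) = 7)
(Q*y)*O(S(0), B) = (32*7)*(-10*10 - 10*(-⅑) - 2*10² - 2*10*(-⅑)) = 224*(-100 + 10/9 - 2*100 + 20/9) = 224*(-100 + 10/9 - 200 + 20/9) = 224*(-890/3) = -199360/3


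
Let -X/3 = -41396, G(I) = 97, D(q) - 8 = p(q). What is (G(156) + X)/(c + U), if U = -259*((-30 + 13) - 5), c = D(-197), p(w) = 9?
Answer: 24857/1143 ≈ 21.747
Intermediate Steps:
D(q) = 17 (D(q) = 8 + 9 = 17)
c = 17
X = 124188 (X = -3*(-41396) = 124188)
U = 5698 (U = -259*(-17 - 5) = -259*(-22) = 5698)
(G(156) + X)/(c + U) = (97 + 124188)/(17 + 5698) = 124285/5715 = 124285*(1/5715) = 24857/1143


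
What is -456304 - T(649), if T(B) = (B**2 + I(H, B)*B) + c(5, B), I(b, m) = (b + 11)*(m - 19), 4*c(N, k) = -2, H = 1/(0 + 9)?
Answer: -10841009/2 ≈ -5.4205e+6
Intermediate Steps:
H = 1/9 ≈ 0.11111
c(N, k) = -1/2 (c(N, k) = (1/4)*(-2) = -1/2)
I(b, m) = (-19 + m)*(11 + b) (I(b, m) = (11 + b)*(-19 + m) = (-19 + m)*(11 + b))
T(B) = -1/2 + B**2 + B*(-1900/9 + 100*B/9) (T(B) = (B**2 + (-209 - 19*1/9 + 11*B + B/9)*B) - 1/2 = (B**2 + (-209 - 19/9 + 11*B + B/9)*B) - 1/2 = (B**2 + (-1900/9 + 100*B/9)*B) - 1/2 = (B**2 + B*(-1900/9 + 100*B/9)) - 1/2 = -1/2 + B**2 + B*(-1900/9 + 100*B/9))
-456304 - T(649) = -456304 - (-1/2 - 1900/9*649 + (109/9)*649**2) = -456304 - (-1/2 - 1233100/9 + (109/9)*421201) = -456304 - (-1/2 - 1233100/9 + 45910909/9) = -456304 - 1*9928401/2 = -456304 - 9928401/2 = -10841009/2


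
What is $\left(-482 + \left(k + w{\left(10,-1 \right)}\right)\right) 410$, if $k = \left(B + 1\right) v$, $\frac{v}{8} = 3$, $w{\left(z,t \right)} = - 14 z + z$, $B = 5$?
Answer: $-191880$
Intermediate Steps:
$w{\left(z,t \right)} = - 13 z$
$v = 24$ ($v = 8 \cdot 3 = 24$)
$k = 144$ ($k = \left(5 + 1\right) 24 = 6 \cdot 24 = 144$)
$\left(-482 + \left(k + w{\left(10,-1 \right)}\right)\right) 410 = \left(-482 + \left(144 - 130\right)\right) 410 = \left(-482 + 14\right) 410 = \left(-468\right) 410 = -191880$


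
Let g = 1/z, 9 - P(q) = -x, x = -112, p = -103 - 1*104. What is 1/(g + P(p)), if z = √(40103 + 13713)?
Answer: -5543048/570933943 - 62*√14/570933943 ≈ -0.0097091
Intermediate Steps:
p = -207 (p = -103 - 104 = -207)
z = 62*√14 (z = √53816 = 62*√14 ≈ 231.98)
P(q) = -103 (P(q) = 9 - (-1)*(-112) = 9 - 1*112 = 9 - 112 = -103)
g = √14/868 (g = 1/(62*√14) = √14/868 ≈ 0.0043107)
1/(g + P(p)) = 1/(√14/868 - 103) = 1/(-103 + √14/868)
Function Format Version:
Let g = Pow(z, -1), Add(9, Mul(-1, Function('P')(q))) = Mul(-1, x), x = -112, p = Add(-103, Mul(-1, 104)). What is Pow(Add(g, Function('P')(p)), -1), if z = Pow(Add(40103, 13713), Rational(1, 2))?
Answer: Add(Rational(-5543048, 570933943), Mul(Rational(-62, 570933943), Pow(14, Rational(1, 2)))) ≈ -0.0097091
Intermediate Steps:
p = -207 (p = Add(-103, -104) = -207)
z = Mul(62, Pow(14, Rational(1, 2))) (z = Pow(53816, Rational(1, 2)) = Mul(62, Pow(14, Rational(1, 2))) ≈ 231.98)
Function('P')(q) = -103 (Function('P')(q) = Add(9, Mul(-1, Mul(-1, -112))) = Add(9, Mul(-1, 112)) = Add(9, -112) = -103)
g = Mul(Rational(1, 868), Pow(14, Rational(1, 2))) (g = Pow(Mul(62, Pow(14, Rational(1, 2))), -1) = Mul(Rational(1, 868), Pow(14, Rational(1, 2))) ≈ 0.0043107)
Pow(Add(g, Function('P')(p)), -1) = Pow(Add(Mul(Rational(1, 868), Pow(14, Rational(1, 2))), -103), -1) = Pow(Add(-103, Mul(Rational(1, 868), Pow(14, Rational(1, 2)))), -1)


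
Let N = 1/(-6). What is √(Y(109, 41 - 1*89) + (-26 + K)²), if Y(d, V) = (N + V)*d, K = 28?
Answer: I*√188862/6 ≈ 72.43*I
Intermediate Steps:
N = -⅙ ≈ -0.16667
Y(d, V) = d*(-⅙ + V) (Y(d, V) = (-⅙ + V)*d = d*(-⅙ + V))
√(Y(109, 41 - 1*89) + (-26 + K)²) = √(109*(-⅙ + (41 - 1*89)) + (-26 + 28)²) = √(109*(-⅙ + (41 - 89)) + 2²) = √(109*(-⅙ - 48) + 4) = √(109*(-289/6) + 4) = √(-31501/6 + 4) = √(-31477/6) = I*√188862/6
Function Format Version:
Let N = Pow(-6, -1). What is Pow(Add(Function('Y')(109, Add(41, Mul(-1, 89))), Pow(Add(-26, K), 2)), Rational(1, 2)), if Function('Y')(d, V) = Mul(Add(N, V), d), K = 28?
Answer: Mul(Rational(1, 6), I, Pow(188862, Rational(1, 2))) ≈ Mul(72.430, I)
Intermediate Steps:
N = Rational(-1, 6) ≈ -0.16667
Function('Y')(d, V) = Mul(d, Add(Rational(-1, 6), V)) (Function('Y')(d, V) = Mul(Add(Rational(-1, 6), V), d) = Mul(d, Add(Rational(-1, 6), V)))
Pow(Add(Function('Y')(109, Add(41, Mul(-1, 89))), Pow(Add(-26, K), 2)), Rational(1, 2)) = Pow(Add(Mul(109, Add(Rational(-1, 6), Add(41, Mul(-1, 89)))), Pow(Add(-26, 28), 2)), Rational(1, 2)) = Pow(Add(Mul(109, Add(Rational(-1, 6), Add(41, -89))), Pow(2, 2)), Rational(1, 2)) = Pow(Add(Mul(109, Add(Rational(-1, 6), -48)), 4), Rational(1, 2)) = Pow(Add(Mul(109, Rational(-289, 6)), 4), Rational(1, 2)) = Pow(Add(Rational(-31501, 6), 4), Rational(1, 2)) = Pow(Rational(-31477, 6), Rational(1, 2)) = Mul(Rational(1, 6), I, Pow(188862, Rational(1, 2)))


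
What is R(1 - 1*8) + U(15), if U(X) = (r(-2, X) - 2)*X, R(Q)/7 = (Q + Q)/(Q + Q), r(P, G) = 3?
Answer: 22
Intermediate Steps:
R(Q) = 7 (R(Q) = 7*((Q + Q)/(Q + Q)) = 7*((2*Q)/((2*Q))) = 7*((2*Q)*(1/(2*Q))) = 7*1 = 7)
U(X) = X (U(X) = (3 - 2)*X = 1*X = X)
R(1 - 1*8) + U(15) = 7 + 15 = 22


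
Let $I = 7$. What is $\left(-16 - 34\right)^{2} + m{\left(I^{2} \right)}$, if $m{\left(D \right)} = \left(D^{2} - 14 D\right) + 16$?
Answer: $4231$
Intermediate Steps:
$m{\left(D \right)} = 16 + D^{2} - 14 D$
$\left(-16 - 34\right)^{2} + m{\left(I^{2} \right)} = \left(-16 - 34\right)^{2} + \left(16 + \left(7^{2}\right)^{2} - 14 \cdot 7^{2}\right) = \left(-50\right)^{2} + \left(16 + 49^{2} - 686\right) = 2500 + \left(16 + 2401 - 686\right) = 2500 + 1731 = 4231$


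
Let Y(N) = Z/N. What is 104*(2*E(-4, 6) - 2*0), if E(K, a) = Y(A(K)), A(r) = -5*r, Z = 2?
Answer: 104/5 ≈ 20.800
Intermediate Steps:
Y(N) = 2/N
E(K, a) = -2/(5*K) (E(K, a) = 2/((-5*K)) = 2*(-1/(5*K)) = -2/(5*K))
104*(2*E(-4, 6) - 2*0) = 104*(2*(-⅖/(-4)) - 2*0) = 104*(2*(-⅖*(-¼)) + 0) = 104*(2*(⅒) + 0) = 104*(⅕ + 0) = 104*(⅕) = 104/5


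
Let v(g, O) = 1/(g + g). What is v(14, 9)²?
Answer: 1/784 ≈ 0.0012755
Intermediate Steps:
v(g, O) = 1/(2*g)
v(14, 9)² = ((½)/14)² = ((½)*(1/14))² = (1/28)² = 1/784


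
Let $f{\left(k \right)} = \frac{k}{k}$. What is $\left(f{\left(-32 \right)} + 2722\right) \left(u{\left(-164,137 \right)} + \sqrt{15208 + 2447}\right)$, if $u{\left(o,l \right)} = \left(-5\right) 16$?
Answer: $-217840 + 2723 \sqrt{17655} \approx 1.4397 \cdot 10^{5}$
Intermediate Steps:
$f{\left(k \right)} = 1$
$u{\left(o,l \right)} = -80$
$\left(f{\left(-32 \right)} + 2722\right) \left(u{\left(-164,137 \right)} + \sqrt{15208 + 2447}\right) = \left(1 + 2722\right) \left(-80 + \sqrt{15208 + 2447}\right) = 2723 \left(-80 + \sqrt{17655}\right) = -217840 + 2723 \sqrt{17655}$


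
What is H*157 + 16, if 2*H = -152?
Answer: -11916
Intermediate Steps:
H = -76 (H = (½)*(-152) = -76)
H*157 + 16 = -76*157 + 16 = -11932 + 16 = -11916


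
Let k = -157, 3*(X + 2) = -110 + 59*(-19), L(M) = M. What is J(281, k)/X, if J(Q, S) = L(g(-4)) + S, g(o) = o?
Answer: 483/1237 ≈ 0.39046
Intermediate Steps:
X = -1237/3 (X = -2 + (-110 + 59*(-19))/3 = -2 + (-110 - 1121)/3 = -2 + (1/3)*(-1231) = -2 - 1231/3 = -1237/3 ≈ -412.33)
J(Q, S) = -4 + S
J(281, k)/X = (-4 - 157)/(-1237/3) = -161*(-3/1237) = 483/1237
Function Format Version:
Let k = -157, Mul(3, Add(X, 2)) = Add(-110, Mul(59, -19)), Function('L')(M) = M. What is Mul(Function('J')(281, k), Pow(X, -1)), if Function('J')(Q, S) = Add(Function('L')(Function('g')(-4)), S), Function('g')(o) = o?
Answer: Rational(483, 1237) ≈ 0.39046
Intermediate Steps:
X = Rational(-1237, 3) (X = Add(-2, Mul(Rational(1, 3), Add(-110, Mul(59, -19)))) = Add(-2, Mul(Rational(1, 3), Add(-110, -1121))) = Add(-2, Mul(Rational(1, 3), -1231)) = Add(-2, Rational(-1231, 3)) = Rational(-1237, 3) ≈ -412.33)
Function('J')(Q, S) = Add(-4, S)
Mul(Function('J')(281, k), Pow(X, -1)) = Mul(Add(-4, -157), Pow(Rational(-1237, 3), -1)) = Mul(-161, Rational(-3, 1237)) = Rational(483, 1237)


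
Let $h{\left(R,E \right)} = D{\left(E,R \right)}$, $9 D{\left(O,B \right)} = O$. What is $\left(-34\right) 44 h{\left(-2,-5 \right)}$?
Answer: $\frac{7480}{9} \approx 831.11$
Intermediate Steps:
$D{\left(O,B \right)} = \frac{O}{9}$
$h{\left(R,E \right)} = \frac{E}{9}$
$\left(-34\right) 44 h{\left(-2,-5 \right)} = \left(-34\right) 44 \cdot \frac{1}{9} \left(-5\right) = \left(-1496\right) \left(- \frac{5}{9}\right) = \frac{7480}{9}$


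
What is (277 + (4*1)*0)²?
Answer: 76729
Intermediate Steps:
(277 + (4*1)*0)² = (277 + 4*0)² = (277 + 0)² = 277² = 76729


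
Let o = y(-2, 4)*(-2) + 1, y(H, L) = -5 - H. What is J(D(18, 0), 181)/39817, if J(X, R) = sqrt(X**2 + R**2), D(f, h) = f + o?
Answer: sqrt(33386)/39817 ≈ 0.0045890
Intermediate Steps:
o = 7 (o = (-5 - 1*(-2))*(-2) + 1 = (-5 + 2)*(-2) + 1 = -3*(-2) + 1 = 6 + 1 = 7)
D(f, h) = 7 + f (D(f, h) = f + 7 = 7 + f)
J(X, R) = sqrt(R**2 + X**2)
J(D(18, 0), 181)/39817 = sqrt(181**2 + (7 + 18)**2)/39817 = sqrt(32761 + 25**2)*(1/39817) = sqrt(32761 + 625)*(1/39817) = sqrt(33386)*(1/39817) = sqrt(33386)/39817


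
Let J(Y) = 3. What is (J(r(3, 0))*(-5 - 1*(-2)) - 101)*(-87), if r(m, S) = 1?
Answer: 9570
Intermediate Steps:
(J(r(3, 0))*(-5 - 1*(-2)) - 101)*(-87) = (3*(-5 - 1*(-2)) - 101)*(-87) = (3*(-5 + 2) - 101)*(-87) = (3*(-3) - 101)*(-87) = (-9 - 101)*(-87) = -110*(-87) = 9570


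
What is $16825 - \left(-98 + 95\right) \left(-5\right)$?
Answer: $16810$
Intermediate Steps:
$16825 - \left(-98 + 95\right) \left(-5\right) = 16825 - \left(-3\right) \left(-5\right) = 16825 - 15 = 16810$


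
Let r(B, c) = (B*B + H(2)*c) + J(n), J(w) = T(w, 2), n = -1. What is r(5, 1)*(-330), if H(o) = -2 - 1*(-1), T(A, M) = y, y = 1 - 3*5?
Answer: -3300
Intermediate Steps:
y = -14 (y = 1 - 15 = -14)
T(A, M) = -14
J(w) = -14
H(o) = -1 (H(o) = -2 + 1 = -1)
r(B, c) = -14 + B² - c (r(B, c) = (B*B - c) - 14 = (B² - c) - 14 = -14 + B² - c)
r(5, 1)*(-330) = (-14 + 5² - 1*1)*(-330) = (-14 + 25 - 1)*(-330) = 10*(-330) = -3300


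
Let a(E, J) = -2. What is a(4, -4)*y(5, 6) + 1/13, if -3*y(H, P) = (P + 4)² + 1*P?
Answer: 2759/39 ≈ 70.744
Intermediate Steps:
y(H, P) = -P/3 - (4 + P)²/3 (y(H, P) = -((P + 4)² + 1*P)/3 = -((4 + P)² + P)/3 = -(P + (4 + P)²)/3 = -P/3 - (4 + P)²/3)
a(4, -4)*y(5, 6) + 1/13 = -2*(-⅓*6 - (4 + 6)²/3) + 1/13 = -2*(-2 - ⅓*10²) + 1/13 = -2*(-2 - ⅓*100) + 1/13 = -2*(-2 - 100/3) + 1/13 = -2*(-106/3) + 1/13 = 212/3 + 1/13 = 2759/39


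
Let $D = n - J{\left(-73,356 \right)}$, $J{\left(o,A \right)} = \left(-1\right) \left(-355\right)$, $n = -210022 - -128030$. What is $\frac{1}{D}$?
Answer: $- \frac{1}{82347} \approx -1.2144 \cdot 10^{-5}$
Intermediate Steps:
$n = -81992$ ($n = -210022 + 128030 = -81992$)
$J{\left(o,A \right)} = 355$
$D = -82347$ ($D = -81992 - 355 = -82347$)
$\frac{1}{D} = \frac{1}{-82347} = - \frac{1}{82347}$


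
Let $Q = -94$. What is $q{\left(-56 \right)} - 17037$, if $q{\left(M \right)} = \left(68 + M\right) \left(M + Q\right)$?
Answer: $-18837$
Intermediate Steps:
$q{\left(M \right)} = \left(-94 + M\right) \left(68 + M\right)$ ($q{\left(M \right)} = \left(68 + M\right) \left(M - 94\right) = \left(68 + M\right) \left(-94 + M\right) = \left(-94 + M\right) \left(68 + M\right)$)
$q{\left(-56 \right)} - 17037 = \left(-6392 + \left(-56\right)^{2} - -1456\right) - 17037 = \left(-6392 + 3136 + 1456\right) - 17037 = -1800 - 17037 = -18837$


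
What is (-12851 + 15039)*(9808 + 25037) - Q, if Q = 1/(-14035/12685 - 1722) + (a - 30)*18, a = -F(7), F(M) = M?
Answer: 333291431983583/4371521 ≈ 7.6242e+7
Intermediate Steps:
a = -7 (a = -1*7 = -7)
Q = -2911435523/4371521 (Q = 1/(-14035/12685 - 1722) + (-7 - 30)*18 = 1/(-14035*1/12685 - 1722) - 37*18 = 1/(-2807/2537 - 1722) - 666 = 1/(-4371521/2537) - 666 = -2537/4371521 - 666 = -2911435523/4371521 ≈ -666.00)
(-12851 + 15039)*(9808 + 25037) - Q = (-12851 + 15039)*(9808 + 25037) - 1*(-2911435523/4371521) = 2188*34845 + 2911435523/4371521 = 76240860 + 2911435523/4371521 = 333291431983583/4371521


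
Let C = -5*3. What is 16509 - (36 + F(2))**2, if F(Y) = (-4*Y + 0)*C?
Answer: -7827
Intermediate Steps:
C = -15
F(Y) = 60*Y (F(Y) = (-4*Y + 0)*(-15) = -4*Y*(-15) = 60*Y)
16509 - (36 + F(2))**2 = 16509 - (36 + 60*2)**2 = 16509 - (36 + 120)**2 = 16509 - 1*156**2 = 16509 - 1*24336 = 16509 - 24336 = -7827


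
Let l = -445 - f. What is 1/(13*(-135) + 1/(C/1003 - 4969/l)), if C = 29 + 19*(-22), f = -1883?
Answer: -5543289/9729914509 ≈ -0.00056972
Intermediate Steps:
l = 1438 (l = -445 - 1*(-1883) = -445 + 1883 = 1438)
C = -389 (C = 29 - 418 = -389)
1/(13*(-135) + 1/(C/1003 - 4969/l)) = 1/(13*(-135) + 1/(-389/1003 - 4969/1438)) = 1/(-1755 + 1/(-389*1/1003 - 4969*1/1438)) = 1/(-1755 + 1/(-389/1003 - 4969/1438)) = 1/(-1755 + 1/(-5543289/1442314)) = 1/(-1755 - 1442314/5543289) = 1/(-9729914509/5543289) = -5543289/9729914509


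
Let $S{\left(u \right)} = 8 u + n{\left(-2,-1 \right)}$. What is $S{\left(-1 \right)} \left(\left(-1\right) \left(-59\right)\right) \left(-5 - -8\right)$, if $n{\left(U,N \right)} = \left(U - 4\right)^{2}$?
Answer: $4956$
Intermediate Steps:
$n{\left(U,N \right)} = \left(-4 + U\right)^{2}$
$S{\left(u \right)} = 36 + 8 u$ ($S{\left(u \right)} = 8 u + \left(-4 - 2\right)^{2} = 8 u + \left(-6\right)^{2} = 8 u + 36 = 36 + 8 u$)
$S{\left(-1 \right)} \left(\left(-1\right) \left(-59\right)\right) \left(-5 - -8\right) = \left(36 + 8 \left(-1\right)\right) \left(\left(-1\right) \left(-59\right)\right) \left(-5 - -8\right) = \left(36 - 8\right) 59 \left(-5 + 8\right) = 28 \cdot 59 \cdot 3 = 1652 \cdot 3 = 4956$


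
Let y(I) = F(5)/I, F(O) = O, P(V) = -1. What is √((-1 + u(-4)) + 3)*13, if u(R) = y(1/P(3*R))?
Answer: 13*I*√3 ≈ 22.517*I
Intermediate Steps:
y(I) = 5/I
u(R) = -5 (u(R) = 5/(1/(-1)) = 5/(-1) = 5*(-1) = -5)
√((-1 + u(-4)) + 3)*13 = √((-1 - 5) + 3)*13 = √(-6 + 3)*13 = √(-3)*13 = (I*√3)*13 = 13*I*√3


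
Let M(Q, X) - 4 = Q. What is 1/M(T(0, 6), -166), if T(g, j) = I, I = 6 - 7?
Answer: 1/3 ≈ 0.33333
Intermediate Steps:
I = -1
T(g, j) = -1
M(Q, X) = 4 + Q
1/M(T(0, 6), -166) = 1/(4 - 1) = 1/3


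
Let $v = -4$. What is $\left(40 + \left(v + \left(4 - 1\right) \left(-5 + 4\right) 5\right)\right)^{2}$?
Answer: $441$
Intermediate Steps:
$\left(40 + \left(v + \left(4 - 1\right) \left(-5 + 4\right) 5\right)\right)^{2} = \left(40 + \left(-4 + \left(4 - 1\right) \left(-5 + 4\right) 5\right)\right)^{2} = \left(40 + \left(-4 + 3 \left(-1\right) 5\right)\right)^{2} = \left(40 - 19\right)^{2} = 21^{2} = 441$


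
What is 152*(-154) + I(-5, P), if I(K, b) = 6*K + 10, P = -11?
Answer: -23428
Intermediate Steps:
I(K, b) = 10 + 6*K
152*(-154) + I(-5, P) = 152*(-154) + (10 + 6*(-5)) = -23408 + (10 - 30) = -23408 - 20 = -23428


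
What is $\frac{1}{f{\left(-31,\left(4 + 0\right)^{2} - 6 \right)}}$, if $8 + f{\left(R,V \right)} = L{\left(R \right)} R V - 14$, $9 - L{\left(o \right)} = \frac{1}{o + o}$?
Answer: $- \frac{1}{2817} \approx -0.00035499$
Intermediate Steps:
$L{\left(o \right)} = 9 - \frac{1}{2 o}$ ($L{\left(o \right)} = 9 - \frac{1}{o + o} = 9 - \frac{1}{2 o}$)
$f{\left(R,V \right)} = -22 + R V \left(9 - \frac{1}{2 R}\right)$ ($f{\left(R,V \right)} = -8 + \left(\left(9 - \frac{1}{2 R}\right) R V - 14\right) = -8 + \left(R \left(9 - \frac{1}{2 R}\right) V - 14\right) = -8 + \left(R V \left(9 - \frac{1}{2 R}\right) - 14\right) = -8 + \left(-14 + R V \left(9 - \frac{1}{2 R}\right)\right) = -22 + R V \left(9 - \frac{1}{2 R}\right)$)
$\frac{1}{f{\left(-31,\left(4 + 0\right)^{2} - 6 \right)}} = \frac{1}{-22 + \frac{\left(\left(4 + 0\right)^{2} - 6\right) \left(-1 + 18 \left(-31\right)\right)}{2}} = \frac{1}{-22 + \frac{\left(4^{2} - 6\right) \left(-1 - 558\right)}{2}} = \frac{1}{-22 + \frac{1}{2} \left(16 - 6\right) \left(-559\right)} = \frac{1}{-22 + \frac{1}{2} \cdot 10 \left(-559\right)} = \frac{1}{-22 - 2795} = \frac{1}{-2817} = - \frac{1}{2817}$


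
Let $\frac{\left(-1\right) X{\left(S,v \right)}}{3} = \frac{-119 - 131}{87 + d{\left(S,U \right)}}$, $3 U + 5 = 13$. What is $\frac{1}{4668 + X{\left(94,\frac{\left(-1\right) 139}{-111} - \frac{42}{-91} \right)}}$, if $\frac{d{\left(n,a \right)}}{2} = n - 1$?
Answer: $\frac{91}{425038} \approx 0.0002141$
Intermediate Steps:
$U = \frac{8}{3}$ ($U = - \frac{5}{3} + \frac{1}{3} \cdot 13 = - \frac{5}{3} + \frac{13}{3} = \frac{8}{3} \approx 2.6667$)
$d{\left(n,a \right)} = -2 + 2 n$ ($d{\left(n,a \right)} = 2 \left(n - 1\right) = 2 \left(-1 + n\right) = -2 + 2 n$)
$X{\left(S,v \right)} = \frac{750}{85 + 2 S}$ ($X{\left(S,v \right)} = - 3 \frac{-119 - 131}{87 + \left(-2 + 2 S\right)} = - 3 \left(- \frac{250}{85 + 2 S}\right) = \frac{750}{85 + 2 S}$)
$\frac{1}{4668 + X{\left(94,\frac{\left(-1\right) 139}{-111} - \frac{42}{-91} \right)}} = \frac{1}{4668 + \frac{750}{85 + 2 \cdot 94}} = \frac{1}{4668 + \frac{750}{85 + 188}} = \frac{1}{4668 + \frac{750}{273}} = \frac{1}{4668 + 750 \cdot \frac{1}{273}} = \frac{1}{4668 + \frac{250}{91}} = \frac{1}{\frac{425038}{91}} = \frac{91}{425038}$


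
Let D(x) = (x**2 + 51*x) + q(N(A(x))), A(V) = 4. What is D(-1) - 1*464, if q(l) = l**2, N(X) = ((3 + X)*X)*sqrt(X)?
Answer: 2622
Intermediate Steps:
N(X) = X**(3/2)*(3 + X) (N(X) = (X*(3 + X))*sqrt(X) = X**(3/2)*(3 + X))
D(x) = 3136 + x**2 + 51*x (D(x) = (x**2 + 51*x) + (4**(3/2)*(3 + 4))**2 = (x**2 + 51*x) + (8*7)**2 = (x**2 + 51*x) + 56**2 = (x**2 + 51*x) + 3136 = 3136 + x**2 + 51*x)
D(-1) - 1*464 = (3136 + (-1)**2 + 51*(-1)) - 1*464 = (3136 + 1 - 51) - 464 = 3086 - 464 = 2622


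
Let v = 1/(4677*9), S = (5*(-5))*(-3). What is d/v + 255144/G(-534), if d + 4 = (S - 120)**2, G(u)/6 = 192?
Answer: 4083368375/48 ≈ 8.5070e+7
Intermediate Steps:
S = 75 (S = -25*(-3) = 75)
G(u) = 1152 (G(u) = 6*192 = 1152)
d = 2021 (d = -4 + (75 - 120)**2 = -4 + (-45)**2 = -4 + 2025 = 2021)
v = 1/42093 ≈ 2.3757e-5
d/v + 255144/G(-534) = 2021/(1/42093) + 255144/1152 = 2021*42093 + 255144*(1/1152) = 85069953 + 10631/48 = 4083368375/48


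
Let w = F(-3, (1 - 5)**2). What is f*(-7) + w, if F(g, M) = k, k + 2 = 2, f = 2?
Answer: -14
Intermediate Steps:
k = 0 (k = -2 + 2 = 0)
F(g, M) = 0
w = 0
f*(-7) + w = 2*(-7) + 0 = -14 + 0 = -14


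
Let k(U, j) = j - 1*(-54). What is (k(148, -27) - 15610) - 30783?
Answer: -46366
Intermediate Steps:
k(U, j) = 54 + j (k(U, j) = j + 54 = 54 + j)
(k(148, -27) - 15610) - 30783 = ((54 - 27) - 15610) - 30783 = (27 - 15610) - 30783 = -15583 - 30783 = -46366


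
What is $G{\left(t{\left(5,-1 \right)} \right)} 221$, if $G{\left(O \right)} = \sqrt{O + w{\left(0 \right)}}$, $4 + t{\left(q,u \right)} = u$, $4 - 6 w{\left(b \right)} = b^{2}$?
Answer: $\frac{221 i \sqrt{39}}{3} \approx 460.05 i$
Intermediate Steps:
$w{\left(b \right)} = \frac{2}{3} - \frac{b^{2}}{6}$
$t{\left(q,u \right)} = -4 + u$
$G{\left(O \right)} = \sqrt{\frac{2}{3} + O}$ ($G{\left(O \right)} = \sqrt{O + \left(\frac{2}{3} - \frac{0^{2}}{6}\right)} = \sqrt{O + \left(\frac{2}{3} - 0\right)} = \sqrt{O + \left(\frac{2}{3} + 0\right)} = \sqrt{O + \frac{2}{3}} = \sqrt{\frac{2}{3} + O}$)
$G{\left(t{\left(5,-1 \right)} \right)} 221 = \frac{\sqrt{6 + 9 \left(-4 - 1\right)}}{3} \cdot 221 = \frac{\sqrt{6 + 9 \left(-5\right)}}{3} \cdot 221 = \frac{\sqrt{6 - 45}}{3} \cdot 221 = \frac{\sqrt{-39}}{3} \cdot 221 = \frac{i \sqrt{39}}{3} \cdot 221 = \frac{221 i \sqrt{39}}{3}$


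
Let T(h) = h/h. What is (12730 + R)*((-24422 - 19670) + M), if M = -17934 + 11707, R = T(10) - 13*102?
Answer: -573888195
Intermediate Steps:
T(h) = 1
R = -1325 (R = 1 - 13*102 = 1 - 1326 = -1325)
M = -6227
(12730 + R)*((-24422 - 19670) + M) = (12730 - 1325)*((-24422 - 19670) - 6227) = 11405*(-44092 - 6227) = 11405*(-50319) = -573888195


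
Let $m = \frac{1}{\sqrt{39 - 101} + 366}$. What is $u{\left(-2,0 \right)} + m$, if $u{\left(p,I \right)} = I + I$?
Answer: $\frac{183}{67009} - \frac{i \sqrt{62}}{134018} \approx 0.002731 - 5.8753 \cdot 10^{-5} i$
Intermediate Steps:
$u{\left(p,I \right)} = 2 I$
$m = \frac{1}{366 + i \sqrt{62}}$ ($m = \frac{1}{\sqrt{-62} + 366} = \frac{1}{i \sqrt{62} + 366} = \frac{1}{366 + i \sqrt{62}} \approx 0.002731 - 5.875 \cdot 10^{-5} i$)
$u{\left(-2,0 \right)} + m = 2 \cdot 0 + \left(\frac{183}{67009} - \frac{i \sqrt{62}}{134018}\right) = 0 + \left(\frac{183}{67009} - \frac{i \sqrt{62}}{134018}\right) = \frac{183}{67009} - \frac{i \sqrt{62}}{134018}$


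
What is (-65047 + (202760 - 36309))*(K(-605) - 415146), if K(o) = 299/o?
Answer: -25468996635116/605 ≈ -4.2098e+10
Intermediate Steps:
(-65047 + (202760 - 36309))*(K(-605) - 415146) = (-65047 + (202760 - 36309))*(299/(-605) - 415146) = (-65047 + 166451)*(299*(-1/605) - 415146) = 101404*(-299/605 - 415146) = 101404*(-251163629/605) = -25468996635116/605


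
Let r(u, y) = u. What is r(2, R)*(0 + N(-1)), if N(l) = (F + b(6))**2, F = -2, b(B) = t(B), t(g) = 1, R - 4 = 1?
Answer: 2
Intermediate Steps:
R = 5 (R = 4 + 1 = 5)
b(B) = 1
N(l) = 1 (N(l) = (-2 + 1)**2 = (-1)**2 = 1)
r(2, R)*(0 + N(-1)) = 2*(0 + 1) = 2*1 = 2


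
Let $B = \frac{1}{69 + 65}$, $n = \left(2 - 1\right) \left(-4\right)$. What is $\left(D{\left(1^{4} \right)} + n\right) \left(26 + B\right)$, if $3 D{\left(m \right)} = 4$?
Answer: $- \frac{13940}{201} \approx -69.353$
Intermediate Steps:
$D{\left(m \right)} = \frac{4}{3}$ ($D{\left(m \right)} = \frac{1}{3} \cdot 4 = \frac{4}{3}$)
$n = -4$ ($n = 1 \left(-4\right) = -4$)
$B = \frac{1}{134} \approx 0.0074627$
$\left(D{\left(1^{4} \right)} + n\right) \left(26 + B\right) = \left(\frac{4}{3} - 4\right) \left(26 + \frac{1}{134}\right) = \left(- \frac{8}{3}\right) \frac{3485}{134} = - \frac{13940}{201}$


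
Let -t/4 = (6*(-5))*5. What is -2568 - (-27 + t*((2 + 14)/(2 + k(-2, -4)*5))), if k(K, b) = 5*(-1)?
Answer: -48843/23 ≈ -2123.6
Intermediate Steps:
k(K, b) = -5
t = 600 (t = -4*6*(-5)*5 = -(-120)*5 = -4*(-150) = 600)
-2568 - (-27 + t*((2 + 14)/(2 + k(-2, -4)*5))) = -2568 - (-27 + 600*((2 + 14)/(2 - 5*5))) = -2568 - (-27 + 600*(16/(2 - 25))) = -2568 - (-27 + 600*(16/(-23))) = -2568 - (-27 + 600*(16*(-1/23))) = -2568 - (-27 + 600*(-16/23)) = -2568 - (-27 - 9600/23) = -2568 - 1*(-10221/23) = -2568 + 10221/23 = -48843/23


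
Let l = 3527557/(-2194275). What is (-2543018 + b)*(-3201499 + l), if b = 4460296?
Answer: -13468825696087421396/2194275 ≈ -6.1382e+12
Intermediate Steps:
l = -3527557/2194275 (l = 3527557*(-1/2194275) = -3527557/2194275 ≈ -1.6076)
(-2543018 + b)*(-3201499 + l) = (-2543018 + 4460296)*(-3201499 - 3527557/2194275) = 1917278*(-7024972745782/2194275) = -13468825696087421396/2194275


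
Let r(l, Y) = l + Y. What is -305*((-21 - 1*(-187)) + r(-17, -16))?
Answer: -40565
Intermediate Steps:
r(l, Y) = Y + l
-305*((-21 - 1*(-187)) + r(-17, -16)) = -305*((-21 - 1*(-187)) + (-16 - 17)) = -305*((-21 + 187) - 33) = -305*(166 - 33) = -305*133 = -40565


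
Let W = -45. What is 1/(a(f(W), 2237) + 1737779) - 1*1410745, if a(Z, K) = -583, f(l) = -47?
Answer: -2450740571019/1737196 ≈ -1.4107e+6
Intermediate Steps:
1/(a(f(W), 2237) + 1737779) - 1*1410745 = 1/(-583 + 1737779) - 1*1410745 = 1/1737196 - 1410745 = -2450740571019/1737196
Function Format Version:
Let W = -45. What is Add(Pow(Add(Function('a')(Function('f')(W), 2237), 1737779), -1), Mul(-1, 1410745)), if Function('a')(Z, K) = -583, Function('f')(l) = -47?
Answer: Rational(-2450740571019, 1737196) ≈ -1.4107e+6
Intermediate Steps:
Add(Pow(Add(Function('a')(Function('f')(W), 2237), 1737779), -1), Mul(-1, 1410745)) = Add(Pow(Add(-583, 1737779), -1), Mul(-1, 1410745)) = Add(Pow(1737196, -1), -1410745) = Add(Rational(1, 1737196), -1410745) = Rational(-2450740571019, 1737196)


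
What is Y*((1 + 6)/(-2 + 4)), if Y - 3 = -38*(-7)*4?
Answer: 7469/2 ≈ 3734.5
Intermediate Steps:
Y = 1067 (Y = 3 - 38*(-7)*4 = 3 + 266*4 = 3 + 1064 = 1067)
Y*((1 + 6)/(-2 + 4)) = 1067*((1 + 6)/(-2 + 4)) = 1067*(7/2) = 7469/2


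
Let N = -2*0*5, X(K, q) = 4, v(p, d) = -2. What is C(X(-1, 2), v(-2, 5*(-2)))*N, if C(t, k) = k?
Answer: 0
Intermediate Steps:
N = 0 (N = 0*5 = 0)
C(X(-1, 2), v(-2, 5*(-2)))*N = -2*0 = 0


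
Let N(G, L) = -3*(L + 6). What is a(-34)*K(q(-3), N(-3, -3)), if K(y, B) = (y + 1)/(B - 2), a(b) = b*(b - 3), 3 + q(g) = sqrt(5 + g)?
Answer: 2516/11 - 1258*sqrt(2)/11 ≈ 66.993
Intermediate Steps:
N(G, L) = -18 - 3*L (N(G, L) = -3*(6 + L) = -18 - 3*L)
q(g) = -3 + sqrt(5 + g)
a(b) = b*(-3 + b)
K(y, B) = (1 + y)/(-2 + B)
a(-34)*K(q(-3), N(-3, -3)) = (-34*(-3 - 34))*((1 + (-3 + sqrt(5 - 3)))/(-2 + (-18 - 3*(-3)))) = (-34*(-37))*((1 + (-3 + sqrt(2)))/(-2 + (-18 + 9))) = 1258*((-2 + sqrt(2))/(-2 - 9)) = 1258*((-2 + sqrt(2))/(-11)) = 1258*(-(-2 + sqrt(2))/11) = 1258*(2/11 - sqrt(2)/11) = 2516/11 - 1258*sqrt(2)/11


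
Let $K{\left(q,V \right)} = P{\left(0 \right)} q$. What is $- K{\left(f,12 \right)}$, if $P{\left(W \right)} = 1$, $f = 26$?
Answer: $-26$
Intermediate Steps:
$K{\left(q,V \right)} = q$ ($K{\left(q,V \right)} = 1 q = q$)
$- K{\left(f,12 \right)} = \left(-1\right) 26 = -26$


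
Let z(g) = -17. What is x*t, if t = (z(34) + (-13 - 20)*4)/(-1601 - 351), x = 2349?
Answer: 350001/1952 ≈ 179.30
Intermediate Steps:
t = 149/1952 (t = (-17 + (-13 - 20)*4)/(-1601 - 351) = (-17 - 33*4)/(-1952) = (-17 - 132)*(-1/1952) = -149*(-1/1952) = 149/1952 ≈ 0.076332)
x*t = 2349*(149/1952) = 350001/1952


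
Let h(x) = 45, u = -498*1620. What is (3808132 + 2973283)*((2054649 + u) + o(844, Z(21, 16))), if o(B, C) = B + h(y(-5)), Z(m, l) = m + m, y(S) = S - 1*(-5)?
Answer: 8468481860870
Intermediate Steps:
y(S) = 5 + S (y(S) = S + 5 = 5 + S)
u = -806760
Z(m, l) = 2*m
o(B, C) = 45 + B (o(B, C) = B + 45 = 45 + B)
(3808132 + 2973283)*((2054649 + u) + o(844, Z(21, 16))) = (3808132 + 2973283)*((2054649 - 806760) + (45 + 844)) = 6781415*(1247889 + 889) = 6781415*1248778 = 8468481860870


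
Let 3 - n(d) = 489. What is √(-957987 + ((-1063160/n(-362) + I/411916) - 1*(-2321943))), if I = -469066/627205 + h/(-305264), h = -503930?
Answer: √96790208501429701938688712723562014512770/266175170659491480 ≈ 1168.8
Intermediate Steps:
n(d) = -486 (n(d) = 3 - 1*489 = 3 - 489 = -486)
I = 86439226113/95731553560 (I = -469066/627205 - 503930/(-305264) = -469066*1/627205 - 503930*(-1/305264) = -469066/627205 + 251965/152632 = 86439226113/95731553560 ≈ 0.90293)
√(-957987 + ((-1063160/n(-362) + I/411916) - 1*(-2321943))) = √(-957987 + ((-1063160/(-486) + (86439226113/95731553560)/411916) - 1*(-2321943))) = √(-957987 + ((-1063160*(-1/486) + (86439226113/95731553560)*(1/411916)) + 2321943)) = √(-957987 + ((531580/243 + 86439226113/39433358616220960) + 2321943)) = √(-957987 + (20961984794215469862259/9582306143741693280 + 2321943)) = √(-957987 + 22270530659112233989505299/9582306143741693280) = √(13090805943387560469277939/9582306143741693280) = √96790208501429701938688712723562014512770/266175170659491480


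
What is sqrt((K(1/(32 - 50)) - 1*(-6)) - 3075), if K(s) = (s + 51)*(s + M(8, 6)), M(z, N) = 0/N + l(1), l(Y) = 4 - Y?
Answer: I*sqrt(945755)/18 ≈ 54.028*I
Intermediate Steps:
M(z, N) = 3 (M(z, N) = 0/N + (4 - 1*1) = 0 + (4 - 1) = 0 + 3 = 3)
K(s) = (3 + s)*(51 + s) (K(s) = (s + 51)*(s + 3) = (51 + s)*(3 + s) = (3 + s)*(51 + s))
sqrt((K(1/(32 - 50)) - 1*(-6)) - 3075) = sqrt(((153 + (1/(32 - 50))**2 + 54/(32 - 50)) - 1*(-6)) - 3075) = sqrt(((153 + (1/(-18))**2 + 54/(-18)) + 6) - 3075) = sqrt(((153 + (-1/18)**2 + 54*(-1/18)) + 6) - 3075) = sqrt(((153 + 1/324 - 3) + 6) - 3075) = sqrt((48601/324 + 6) - 3075) = sqrt(50545/324 - 3075) = sqrt(-945755/324) = I*sqrt(945755)/18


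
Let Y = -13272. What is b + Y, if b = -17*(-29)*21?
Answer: -2919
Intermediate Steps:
b = 10353 (b = 493*21 = 10353)
b + Y = 10353 - 13272 = -2919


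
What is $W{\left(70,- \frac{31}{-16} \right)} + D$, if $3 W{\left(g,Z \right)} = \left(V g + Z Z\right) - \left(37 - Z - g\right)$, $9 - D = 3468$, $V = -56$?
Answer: $- \frac{1216709}{256} \approx -4752.8$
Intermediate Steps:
$D = -3459$ ($D = 9 - 3468 = -3459$)
$W{\left(g,Z \right)} = - \frac{37}{3} - \frac{55 g}{3} + \frac{Z}{3} + \frac{Z^{2}}{3}$ ($W{\left(g,Z \right)} = \frac{\left(- 56 g + Z Z\right) - \left(37 - Z - g\right)}{3} = \frac{\left(- 56 g + Z^{2}\right) - \left(37 - Z - g\right)}{3} = \frac{\left(Z^{2} - 56 g\right) + \left(-37 + Z + g\right)}{3} = \frac{-37 + Z + Z^{2} - 55 g}{3} = - \frac{37}{3} - \frac{55 g}{3} + \frac{Z}{3} + \frac{Z^{2}}{3}$)
$W{\left(70,- \frac{31}{-16} \right)} + D = \left(- \frac{37}{3} - \frac{3850}{3} + \frac{\left(-31\right) \frac{1}{-16}}{3} + \frac{\left(- \frac{31}{-16}\right)^{2}}{3}\right) - 3459 = \left(- \frac{37}{3} - \frac{3850}{3} + \frac{\left(-31\right) \left(- \frac{1}{16}\right)}{3} + \frac{\left(\left(-31\right) \left(- \frac{1}{16}\right)\right)^{2}}{3}\right) - 3459 = \left(- \frac{37}{3} - \frac{3850}{3} + \frac{1}{3} \cdot \frac{31}{16} + \frac{\left(\frac{31}{16}\right)^{2}}{3}\right) - 3459 = \left(- \frac{37}{3} - \frac{3850}{3} + \frac{31}{48} + \frac{1}{3} \cdot \frac{961}{256}\right) - 3459 = \left(- \frac{37}{3} - \frac{3850}{3} + \frac{31}{48} + \frac{961}{768}\right) - 3459 = - \frac{331205}{256} - 3459 = - \frac{1216709}{256}$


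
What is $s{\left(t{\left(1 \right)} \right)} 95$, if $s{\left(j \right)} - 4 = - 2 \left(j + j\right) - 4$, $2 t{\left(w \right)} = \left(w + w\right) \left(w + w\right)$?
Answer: $-760$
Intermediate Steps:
$t{\left(w \right)} = 2 w^{2}$ ($t{\left(w \right)} = \frac{\left(w + w\right) \left(w + w\right)}{2} = \frac{2 w 2 w}{2} = \frac{4 w^{2}}{2} = 2 w^{2}$)
$s{\left(j \right)} = - 4 j$ ($s{\left(j \right)} = 4 - \left(4 + 2 \left(j + j\right)\right) = 4 - \left(4 + 2 \cdot 2 j\right) = 4 - \left(4 + 4 j\right) = - 4 j$)
$s{\left(t{\left(1 \right)} \right)} 95 = - 4 \cdot 2 \cdot 1^{2} \cdot 95 = - 4 \cdot 2 \cdot 1 \cdot 95 = \left(-4\right) 2 \cdot 95 = \left(-8\right) 95 = -760$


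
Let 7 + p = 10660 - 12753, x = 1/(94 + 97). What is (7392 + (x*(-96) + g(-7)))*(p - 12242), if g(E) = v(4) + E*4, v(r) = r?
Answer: -20181947664/191 ≈ -1.0566e+8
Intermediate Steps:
x = 1/191 ≈ 0.0052356
g(E) = 4 + 4*E (g(E) = 4 + E*4 = 4 + 4*E)
p = -2100 (p = -7 + (10660 - 12753) = -7 - 2093 = -2100)
(7392 + (x*(-96) + g(-7)))*(p - 12242) = (7392 + ((1/191)*(-96) + (4 + 4*(-7))))*(-2100 - 12242) = (7392 + (-96/191 + (4 - 28)))*(-14342) = (7392 + (-96/191 - 24))*(-14342) = (7392 - 4680/191)*(-14342) = (1407192/191)*(-14342) = -20181947664/191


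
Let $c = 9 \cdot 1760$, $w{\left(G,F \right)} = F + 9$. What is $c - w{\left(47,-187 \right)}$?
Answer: $16018$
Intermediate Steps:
$w{\left(G,F \right)} = 9 + F$
$c = 15840$
$c - w{\left(47,-187 \right)} = 15840 - \left(9 - 187\right) = 15840 - -178 = 15840 + 178 = 16018$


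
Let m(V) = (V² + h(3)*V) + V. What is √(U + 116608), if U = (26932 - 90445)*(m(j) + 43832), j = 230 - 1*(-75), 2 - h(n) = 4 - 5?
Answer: I*√8769567893 ≈ 93646.0*I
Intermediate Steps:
h(n) = 3 (h(n) = 2 - (4 - 5) = 2 - 1*(-1) = 2 + 1 = 3)
j = 305 (j = 230 + 75 = 305)
m(V) = V² + 4*V (m(V) = (V² + 3*V) + V = V² + 4*V)
U = -8769684501 (U = (26932 - 90445)*(305*(4 + 305) + 43832) = -63513*(305*309 + 43832) = -63513*(94245 + 43832) = -63513*138077 = -8769684501)
√(U + 116608) = √(-8769684501 + 116608) = √(-8769567893) = I*√8769567893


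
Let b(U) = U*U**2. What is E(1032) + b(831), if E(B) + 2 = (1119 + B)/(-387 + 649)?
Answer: 150350323669/262 ≈ 5.7386e+8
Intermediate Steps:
b(U) = U**3
E(B) = 595/262 + B/262 (E(B) = -2 + (1119 + B)/(-387 + 649) = -2 + (1119 + B)/262 = -2 + (1119 + B)*(1/262) = -2 + (1119/262 + B/262) = 595/262 + B/262)
E(1032) + b(831) = (595/262 + (1/262)*1032) + 831**3 = (595/262 + 516/131) + 573856191 = 1627/262 + 573856191 = 150350323669/262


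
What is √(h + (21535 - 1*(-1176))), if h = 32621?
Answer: 6*√1537 ≈ 235.23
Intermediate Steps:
√(h + (21535 - 1*(-1176))) = √(32621 + (21535 - 1*(-1176))) = √(32621 + (21535 + 1176)) = √(32621 + 22711) = √55332 = 6*√1537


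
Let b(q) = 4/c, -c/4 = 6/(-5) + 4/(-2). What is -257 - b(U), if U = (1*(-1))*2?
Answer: -4117/16 ≈ -257.31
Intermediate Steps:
c = 64/5 (c = -4*(6/(-5) + 4/(-2)) = -4*(6*(-1/5) + 4*(-1/2)) = -4*(-6/5 - 2) = -4*(-16/5) = 64/5 ≈ 12.800)
U = -2 (U = -1*2 = -2)
b(q) = 5/16 (b(q) = 4/(64/5) = 4*(5/64) = 5/16)
-257 - b(U) = -257 - 1*5/16 = -257 - 5/16 = -4117/16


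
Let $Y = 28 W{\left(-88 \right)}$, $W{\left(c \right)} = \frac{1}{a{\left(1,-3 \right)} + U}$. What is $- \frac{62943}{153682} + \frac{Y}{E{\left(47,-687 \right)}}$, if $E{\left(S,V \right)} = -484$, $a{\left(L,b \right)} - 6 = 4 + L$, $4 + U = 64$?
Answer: $- \frac{541819087}{1320282062} \approx -0.41038$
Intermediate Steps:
$U = 60$ ($U = -4 + 64 = 60$)
$a{\left(L,b \right)} = 10 + L$ ($a{\left(L,b \right)} = 6 + \left(4 + L\right) = 10 + L$)
$W{\left(c \right)} = \frac{1}{71}$ ($W{\left(c \right)} = \frac{1}{\left(10 + 1\right) + 60} = \frac{1}{11 + 60} = \frac{1}{71}$)
$Y = \frac{28}{71}$ ($Y = 28 \cdot \frac{1}{71} = \frac{28}{71} \approx 0.39437$)
$- \frac{62943}{153682} + \frac{Y}{E{\left(47,-687 \right)}} = - \frac{62943}{153682} + \frac{28}{71 \left(-484\right)} = \left(-62943\right) \frac{1}{153682} + \frac{28}{71} \left(- \frac{1}{484}\right) = - \frac{62943}{153682} - \frac{7}{8591} = - \frac{541819087}{1320282062}$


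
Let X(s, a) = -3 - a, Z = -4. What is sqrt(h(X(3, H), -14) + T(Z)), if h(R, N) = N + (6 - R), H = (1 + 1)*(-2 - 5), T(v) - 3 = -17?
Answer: I*sqrt(33) ≈ 5.7446*I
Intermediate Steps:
T(v) = -14 (T(v) = 3 - 17 = -14)
H = -14 (H = 2*(-7) = -14)
h(R, N) = 6 + N - R
sqrt(h(X(3, H), -14) + T(Z)) = sqrt((6 - 14 - (-3 - 1*(-14))) - 14) = sqrt((6 - 14 - (-3 + 14)) - 14) = sqrt((6 - 14 - 1*11) - 14) = sqrt((6 - 14 - 11) - 14) = sqrt(-19 - 14) = sqrt(-33) = I*sqrt(33)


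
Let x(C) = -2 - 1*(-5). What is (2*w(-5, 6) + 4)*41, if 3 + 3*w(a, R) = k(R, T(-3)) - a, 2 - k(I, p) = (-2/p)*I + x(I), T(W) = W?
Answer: 82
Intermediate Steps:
x(C) = 3 (x(C) = -2 + 5 = 3)
k(I, p) = -1 + 2*I/p (k(I, p) = 2 - ((-2/p)*I + 3) = 2 - (-2*I/p + 3) = 2 - (3 - 2*I/p) = 2 + (-3 + 2*I/p) = -1 + 2*I/p)
w(a, R) = -4/3 - 2*R/9 - a/3 (w(a, R) = -1 + ((-1*(-3) + 2*R)/(-3) - a)/3 = -1 + (-(3 + 2*R)/3 - a)/3 = -1 + ((-1 - 2*R/3) - a)/3 = -1 + (-1 - a - 2*R/3)/3 = -1 + (-⅓ - 2*R/9 - a/3) = -4/3 - 2*R/9 - a/3)
(2*w(-5, 6) + 4)*41 = (2*(-4/3 - 2/9*6 - ⅓*(-5)) + 4)*41 = (2*(-4/3 - 4/3 + 5/3) + 4)*41 = (2*(-1) + 4)*41 = (-2 + 4)*41 = 2*41 = 82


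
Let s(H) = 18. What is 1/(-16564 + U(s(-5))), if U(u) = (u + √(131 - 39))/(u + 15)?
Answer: -9018801/149382500372 - 33*√23/149382500372 ≈ -6.0375e-5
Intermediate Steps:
U(u) = (u + 2*√23)/(15 + u) (U(u) = (u + √92)/(15 + u) = (u + 2*√23)/(15 + u))
1/(-16564 + U(s(-5))) = 1/(-16564 + (18 + 2*√23)/(15 + 18)) = 1/(-16564 + (18 + 2*√23)/33) = 1/(-16564 + (6/11 + 2*√23/33)) = 1/(-182198/11 + 2*√23/33)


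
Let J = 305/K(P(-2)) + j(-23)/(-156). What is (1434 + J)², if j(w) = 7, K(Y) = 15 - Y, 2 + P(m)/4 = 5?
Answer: 57387556249/24336 ≈ 2.3581e+6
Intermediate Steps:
P(m) = 12 (P(m) = -8 + 4*5 = -8 + 20 = 12)
J = 15853/156 (J = 305/(15 - 1*12) + 7/(-156) = 305/(15 - 12) + 7*(-1/156) = 305/3 - 7/156 = 15853/156 ≈ 101.62)
(1434 + J)² = (1434 + 15853/156)² = (239557/156)² = 57387556249/24336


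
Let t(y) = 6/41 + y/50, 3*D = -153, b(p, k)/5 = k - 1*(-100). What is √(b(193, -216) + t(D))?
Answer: I*√97644862/410 ≈ 24.101*I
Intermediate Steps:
b(p, k) = 500 + 5*k (b(p, k) = 5*(k - 1*(-100)) = 5*(k + 100) = 5*(100 + k) = 500 + 5*k)
D = -51 (D = (⅓)*(-153) = -51)
t(y) = 6/41 + y/50 (t(y) = 6*(1/41) + y*(1/50) = 6/41 + y/50)
√(b(193, -216) + t(D)) = √((500 + 5*(-216)) + (6/41 + (1/50)*(-51))) = √((500 - 1080) + (6/41 - 51/50)) = √(-580 - 1791/2050) = √(-1190791/2050) = I*√97644862/410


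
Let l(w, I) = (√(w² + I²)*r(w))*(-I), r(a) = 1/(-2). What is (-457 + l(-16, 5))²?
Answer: 842421/4 - 2285*√281 ≈ 1.7230e+5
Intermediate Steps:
r(a) = -½
l(w, I) = I*√(I² + w²)/2 (l(w, I) = (√(w² + I²)*(-½))*(-I) = (√(I² + w²)*(-½))*(-I) = (-√(I² + w²)/2)*(-I) = I*√(I² + w²)/2)
(-457 + l(-16, 5))² = (-457 + (½)*5*√(5² + (-16)²))² = (-457 + (½)*5*√(25 + 256))² = (-457 + (½)*5*√281)² = (-457 + 5*√281/2)²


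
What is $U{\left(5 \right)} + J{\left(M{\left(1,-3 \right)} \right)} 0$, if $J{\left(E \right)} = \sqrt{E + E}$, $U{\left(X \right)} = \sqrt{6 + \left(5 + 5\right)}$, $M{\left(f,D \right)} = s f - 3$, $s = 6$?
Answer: $4$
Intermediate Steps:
$M{\left(f,D \right)} = -3 + 6 f$ ($M{\left(f,D \right)} = 6 f - 3 = -3 + 6 f$)
$U{\left(X \right)} = 4$ ($U{\left(X \right)} = \sqrt{6 + 10} = \sqrt{16} = 4$)
$J{\left(E \right)} = \sqrt{2} \sqrt{E}$ ($J{\left(E \right)} = \sqrt{2 E} = \sqrt{2} \sqrt{E}$)
$U{\left(5 \right)} + J{\left(M{\left(1,-3 \right)} \right)} 0 = 4 + \sqrt{2} \sqrt{-3 + 6 \cdot 1} \cdot 0 = 4 + \sqrt{2} \sqrt{-3 + 6} \cdot 0 = 4 + \sqrt{2} \sqrt{3} \cdot 0 = 4 + \sqrt{6} \cdot 0 = 4 + 0 = 4$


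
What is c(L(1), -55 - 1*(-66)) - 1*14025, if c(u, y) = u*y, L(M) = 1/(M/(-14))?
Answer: -14179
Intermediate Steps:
L(M) = -14/M (L(M) = 1/(M*(-1/14)) = 1/(-M/14) = -14/M)
c(L(1), -55 - 1*(-66)) - 1*14025 = (-14/1)*(-55 - 1*(-66)) - 1*14025 = (-14*1)*(-55 + 66) - 14025 = -14*11 - 14025 = -154 - 14025 = -14179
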